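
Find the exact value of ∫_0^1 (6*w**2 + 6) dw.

By the power rule, an antiderivative is F(w) = 2*w**3 + 6*w.
Then F(1) - F(0) = (8) - (0) = 8.

8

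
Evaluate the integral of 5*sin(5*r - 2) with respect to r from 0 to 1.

cos(2) - cos(3)

Let u = 5*r - 2, so du = 5 dr. When r = 0, u = -2; when r = 1, u = 3.
The integral becomes ∫ sin(u) du from -2 to 3, with antiderivative -cos(u).
Back in r: F(r) = -cos(5*r - 2).
Then F(1) - F(0) = (-cos(3)) - (-cos(2)) = cos(2) - cos(3).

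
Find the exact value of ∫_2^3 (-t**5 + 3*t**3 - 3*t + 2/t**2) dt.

-277/4

By the power rule, an antiderivative is F(t) = -t**6/6 + 3*t**4/4 - 3*t**2/2 - 2/t.
Then F(3) - F(2) = (-899/12) - (-17/3) = -277/4.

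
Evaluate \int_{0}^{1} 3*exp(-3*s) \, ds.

An antiderivative is F(s) = -exp(-3*s).
Then F(1) - F(0) = (-exp(-3)) - (-1) = 1 - exp(-3).

1 - exp(-3)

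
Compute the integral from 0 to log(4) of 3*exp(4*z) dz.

765/4

Let u = exp(z), so du = exp(z) dz. When z = 0, u = 1; when z = log(4), u = 4.
The integral becomes 3·∫ u**3 du from 1 to 4, with antiderivative 3*u**4/4.
Back in z: F(z) = 3*exp(4*z)/4.
Then F(log(4)) - F(0) = (192) - (3/4) = 765/4.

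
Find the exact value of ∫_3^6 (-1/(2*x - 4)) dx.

-log(2)

An antiderivative is F(x) = -log(2*x - 4)/2.
Then F(6) - F(3) = (-3*log(2)/2) - (-log(2)/2) = -log(2).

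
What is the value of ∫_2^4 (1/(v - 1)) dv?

log(3)

An antiderivative is F(v) = log(v - 1).
Then F(4) - F(2) = (log(3)) - (0) = log(3).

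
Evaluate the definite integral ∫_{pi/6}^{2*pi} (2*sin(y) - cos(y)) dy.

-3/2 + sqrt(3)

An antiderivative is F(y) = -sin(y) - 2*cos(y).
Then F(2*pi) - F(pi/6) = (-2) - (-sqrt(3) - 1/2) = -3/2 + sqrt(3).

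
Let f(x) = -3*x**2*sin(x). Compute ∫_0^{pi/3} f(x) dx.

Integrate by parts twice (u = x^2, dv = -3*sin(x) dx).
An antiderivative is F(x) = 3*x**2*cos(x) - 6*x*sin(x) - 6*cos(x).
Then F(pi/3) - F(0) = (-sqrt(3)*pi - 3 + pi**2/6) - (-6) = -sqrt(3)*pi + pi**2/6 + 3.

-sqrt(3)*pi + pi**2/6 + 3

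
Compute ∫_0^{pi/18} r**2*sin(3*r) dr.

-2/27 - sqrt(3)*pi**2/1944 + pi/162 + sqrt(3)/27

Integrate by parts twice (u = r^2, dv = sin(3*r) dr).
An antiderivative is F(r) = -r**2*cos(3*r)/3 + 2*r*sin(3*r)/9 + 2*cos(3*r)/27.
Then F(pi/18) - F(0) = (-sqrt(3)*pi**2/1944 + pi/162 + sqrt(3)/27) - (2/27) = -2/27 - sqrt(3)*pi**2/1944 + pi/162 + sqrt(3)/27.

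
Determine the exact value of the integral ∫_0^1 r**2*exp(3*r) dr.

Integrate by parts twice (u = r^2, dv = exp(3*r) dr).
An antiderivative is F(r) = (9*r**2 - 6*r + 2)*exp(3*r)/27.
Then F(1) - F(0) = (5*exp(3)/27) - (2/27) = -2/27 + 5*exp(3)/27.

-2/27 + 5*exp(3)/27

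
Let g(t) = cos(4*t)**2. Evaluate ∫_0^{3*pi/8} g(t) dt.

Use the identity cos^2(4*t) = (1 + cos(8*t))/2.
An antiderivative is F(t) = t/2 + sin(8*t)/16.
Then F(3*pi/8) - F(0) = (3*pi/16) - (0) = 3*pi/16.

3*pi/16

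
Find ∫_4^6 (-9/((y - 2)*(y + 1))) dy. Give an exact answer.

Factor the denominator: y**2 - y - 2 = (y + 1)(y - 2).
Partial fractions: -9/((y - 2)*(y + 1)) = 3/(y + 1) - 3/(y - 2).
An antiderivative is F(y) = -3*log(y - 2) + 3*log(y + 1).
Then F(6) - F(4) = (-6*log(2) + 3*log(7)) - (-3*log(2) + 3*log(5)) = -3*log(5) - 3*log(2) + 3*log(7).

-3*log(5) - 3*log(2) + 3*log(7)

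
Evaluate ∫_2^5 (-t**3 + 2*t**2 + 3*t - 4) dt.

By the power rule, an antiderivative is F(t) = -t**4/4 + 2*t**3/3 + 3*t**2/2 - 4*t.
Then F(5) - F(2) = (-665/12) - (-2/3) = -219/4.

-219/4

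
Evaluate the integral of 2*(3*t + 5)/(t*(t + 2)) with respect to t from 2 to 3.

-7*log(2) + log(5) + 5*log(3)

Factor the denominator: t**2 + 2*t = (t + 2)t.
Partial fractions: 2*(3*t + 5)/(t*(t + 2)) = 1/(t + 2) + 5/t.
An antiderivative is F(t) = 5*log(t) + log(t + 2).
Then F(3) - F(2) = (log(5) + 5*log(3)) - (7*log(2)) = -7*log(2) + log(5) + 5*log(3).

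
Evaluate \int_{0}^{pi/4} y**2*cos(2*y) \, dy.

Integrate by parts twice (u = y^2, dv = cos(2*y) dy).
An antiderivative is F(y) = y**2*sin(2*y)/2 + y*cos(2*y)/2 - sin(2*y)/4.
Then F(pi/4) - F(0) = (-1/4 + pi**2/32) - (0) = -1/4 + pi**2/32.

-1/4 + pi**2/32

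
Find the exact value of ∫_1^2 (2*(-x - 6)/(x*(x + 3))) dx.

-8*log(2) + 2*log(5)

Factor the denominator: x**2 + 3*x = (x + 3)x.
Partial fractions: 2*(-x - 6)/(x*(x + 3)) = 2/(x + 3) - 4/x.
An antiderivative is F(x) = -4*log(x) + 2*log(x + 3).
Then F(2) - F(1) = (log(25/16)) - (log(16)) = -8*log(2) + 2*log(5).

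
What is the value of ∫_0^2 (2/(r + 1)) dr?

log(9)

An antiderivative is F(r) = 2*log(r + 1).
Then F(2) - F(0) = (log(9)) - (0) = log(9).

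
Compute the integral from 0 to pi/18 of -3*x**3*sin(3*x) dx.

-sqrt(3)*pi/54 - pi**2/648 + sqrt(3)*pi**3/11664 + 1/9

Integrate by parts 3 times (u = x^3, dv = -3*sin(3*x) dx).
An antiderivative is F(x) = x**3*cos(3*x) - x**2*sin(3*x) - 2*x*cos(3*x)/3 + 2*sin(3*x)/9.
Then F(pi/18) - F(0) = (-sqrt(3)*pi/54 - pi**2/648 + sqrt(3)*pi**3/11664 + 1/9) - (0) = -sqrt(3)*pi/54 - pi**2/648 + sqrt(3)*pi**3/11664 + 1/9.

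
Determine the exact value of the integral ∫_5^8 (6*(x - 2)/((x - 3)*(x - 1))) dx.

-9*log(2) + 3*log(5) + 3*log(7)

Factor the denominator: x**2 - 4*x + 3 = (x - 1)(x - 3).
Partial fractions: 6*(x - 2)/((x - 3)*(x - 1)) = 3/(x - 1) + 3/(x - 3).
An antiderivative is F(x) = 3*log(x - 3) + 3*log(x - 1).
Then F(8) - F(5) = (3*log(5) + 3*log(7)) - (9*log(2)) = -9*log(2) + 3*log(5) + 3*log(7).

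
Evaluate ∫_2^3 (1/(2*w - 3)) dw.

log(3)/2

An antiderivative is F(w) = log(2*w - 3)/2.
Then F(3) - F(2) = (log(3)/2) - (0) = log(3)/2.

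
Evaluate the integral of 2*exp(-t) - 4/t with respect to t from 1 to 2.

An antiderivative is F(t) = -4*log(t) - 2*exp(-t).
Then F(2) - F(1) = (-4*log(2) - 2*exp(-2)) - (-2*exp(-1)) = -4*log(2) - 2*exp(-2) + 2*exp(-1).

-4*log(2) - 2*exp(-2) + 2*exp(-1)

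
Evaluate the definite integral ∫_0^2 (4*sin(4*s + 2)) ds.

cos(2) - cos(10)

Let u = 4*s + 2, so du = 4 ds. When s = 0, u = 2; when s = 2, u = 10.
The integral becomes ∫ sin(u) du from 2 to 10, with antiderivative -cos(u).
Back in s: F(s) = -cos(4*s + 2).
Then F(2) - F(0) = (-cos(10)) - (-cos(2)) = cos(2) - cos(10).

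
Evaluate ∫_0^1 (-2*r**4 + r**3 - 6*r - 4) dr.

-143/20

By the power rule, an antiderivative is F(r) = -2*r**5/5 + r**4/4 - 3*r**2 - 4*r.
Then F(1) - F(0) = (-143/20) - (0) = -143/20.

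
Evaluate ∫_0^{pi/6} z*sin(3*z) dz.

1/9

Integrate by parts once (u = z, dv = sin(3*z) dz).
An antiderivative is F(z) = -z*cos(3*z)/3 + sin(3*z)/9.
Then F(pi/6) - F(0) = (1/9) - (0) = 1/9.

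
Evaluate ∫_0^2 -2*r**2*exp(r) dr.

Integrate by parts twice (u = r^2, dv = -2*exp(r) dr).
An antiderivative is F(r) = (-2*r**2 + 4*r - 4)*exp(r).
Then F(2) - F(0) = (-4*exp(2)) - (-4) = 4 - 4*exp(2).

4 - 4*exp(2)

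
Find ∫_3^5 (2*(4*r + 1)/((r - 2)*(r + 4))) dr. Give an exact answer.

Factor the denominator: r**2 + 2*r - 8 = (r + 4)(r - 2).
Partial fractions: 2*(4*r + 1)/((r - 2)*(r + 4)) = 5/(r + 4) + 3/(r - 2).
An antiderivative is F(r) = 3*log(r - 2) + 5*log(r + 4).
Then F(5) - F(3) = (13*log(3)) - (5*log(7)) = -5*log(7) + 13*log(3).

-5*log(7) + 13*log(3)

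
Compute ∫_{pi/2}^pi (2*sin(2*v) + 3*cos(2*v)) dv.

An antiderivative is F(v) = 3*sin(2*v)/2 - cos(2*v).
Then F(pi) - F(pi/2) = (-1) - (1) = -2.

-2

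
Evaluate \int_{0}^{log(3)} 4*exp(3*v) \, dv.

Let u = exp(v), so du = exp(v) dv. When v = 0, u = 1; when v = log(3), u = 3.
The integral becomes 4·∫ u**2 du from 1 to 3, with antiderivative 4*u**3/3.
Back in v: F(v) = 4*exp(3*v)/3.
Then F(log(3)) - F(0) = (36) - (4/3) = 104/3.

104/3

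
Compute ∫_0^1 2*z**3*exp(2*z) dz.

Integrate by parts 3 times (u = z^3, dv = 2*exp(2*z) dz).
An antiderivative is F(z) = (4*z**3 - 6*z**2 + 6*z - 3)*exp(2*z)/4.
Then F(1) - F(0) = (exp(2)/4) - (-3/4) = 3/4 + exp(2)/4.

3/4 + exp(2)/4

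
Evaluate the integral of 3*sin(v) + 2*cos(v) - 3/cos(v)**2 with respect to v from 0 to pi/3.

3/2 - 2*sqrt(3)

An antiderivative is F(v) = 2*sin(v) - 3*cos(v) - 3*tan(v).
Then F(pi/3) - F(0) = (-2*sqrt(3) - 3/2) - (-3) = 3/2 - 2*sqrt(3).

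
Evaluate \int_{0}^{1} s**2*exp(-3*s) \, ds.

Integrate by parts twice (u = s^2, dv = exp(-3*s) ds).
An antiderivative is F(s) = (-9*s**2 - 6*s - 2)*exp(-3*s)/27.
Then F(1) - F(0) = (-17*exp(-3)/27) - (-2/27) = 2/27 - 17*exp(-3)/27.

2/27 - 17*exp(-3)/27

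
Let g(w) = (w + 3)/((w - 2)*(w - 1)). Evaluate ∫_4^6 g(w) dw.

-4*log(5) + 5*log(2) + 4*log(3)

Factor the denominator: w**2 - 3*w + 2 = (w - 1)(w - 2).
Partial fractions: (w + 3)/((w - 2)*(w - 1)) = -4/(w - 1) + 5/(w - 2).
An antiderivative is F(w) = 5*log(w - 2) - 4*log(w - 1).
Then F(6) - F(4) = (-4*log(5) + 10*log(2)) - (log(32/81)) = -4*log(5) + 5*log(2) + 4*log(3).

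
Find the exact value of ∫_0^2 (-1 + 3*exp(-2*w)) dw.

(-exp(4) - 3)*exp(-4)/2

An antiderivative is F(w) = -w - 3*exp(-2*w)/2.
Then F(2) - F(0) = (-2 - 3*exp(-4)/2) - (-3/2) = (-exp(4) - 3)*exp(-4)/2.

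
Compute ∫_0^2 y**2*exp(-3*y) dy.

2/27 - 50*exp(-6)/27

Integrate by parts twice (u = y^2, dv = exp(-3*y) dy).
An antiderivative is F(y) = (-9*y**2 - 6*y - 2)*exp(-3*y)/27.
Then F(2) - F(0) = (-50*exp(-6)/27) - (-2/27) = 2/27 - 50*exp(-6)/27.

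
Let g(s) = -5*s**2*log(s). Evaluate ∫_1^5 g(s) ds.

Integrate by parts once (u = ln s, dv = -5*s**2 ds).
An antiderivative is F(s) = -5*s**3*(3*log(s) - 1)/9.
Then F(5) - F(1) = (625/9 - 625*log(5)/3) - (5/9) = 620/9 - 625*log(5)/3.

620/9 - 625*log(5)/3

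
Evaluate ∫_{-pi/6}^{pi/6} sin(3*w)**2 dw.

Use the identity sin^2(3*w) = (1 - cos(6*w))/2.
An antiderivative is F(w) = w/2 - sin(6*w)/12.
Then F(pi/6) - F(-pi/6) = (pi/12) - (-pi/12) = pi/6.

pi/6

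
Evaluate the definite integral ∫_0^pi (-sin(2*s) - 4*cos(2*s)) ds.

0

An antiderivative is F(s) = -2*sin(2*s) + cos(2*s)/2.
Then F(pi) - F(0) = (1/2) - (1/2) = 0.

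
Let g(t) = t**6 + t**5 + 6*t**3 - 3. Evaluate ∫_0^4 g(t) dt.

71300/21

By the power rule, an antiderivative is F(t) = t**7/7 + t**6/6 + 3*t**4/2 - 3*t.
Then F(4) - F(0) = (71300/21) - (0) = 71300/21.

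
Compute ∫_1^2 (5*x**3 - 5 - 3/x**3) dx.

By the power rule, an antiderivative is F(x) = 5*x**4/4 - 5*x + 3/(2*x**2).
Then F(2) - F(1) = (83/8) - (-9/4) = 101/8.

101/8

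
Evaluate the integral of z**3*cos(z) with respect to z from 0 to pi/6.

Integrate by parts 3 times (u = z^3, dv = cos(z) dz).
An antiderivative is F(z) = z**3*sin(z) + 3*z**2*cos(z) - 6*z*sin(z) - 6*cos(z).
Then F(pi/6) - F(0) = (-3*sqrt(3) - pi/2 + pi**3/432 + sqrt(3)*pi**2/24) - (-6) = -3*sqrt(3) - pi/2 + pi**3/432 + sqrt(3)*pi**2/24 + 6.

-3*sqrt(3) - pi/2 + pi**3/432 + sqrt(3)*pi**2/24 + 6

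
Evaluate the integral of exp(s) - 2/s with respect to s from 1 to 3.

-exp(1) - log(9) + exp(3)

An antiderivative is F(s) = exp(s) - 2*log(s).
Then F(3) - F(1) = (-log(9) + exp(3)) - (exp(1)) = -exp(1) - log(9) + exp(3).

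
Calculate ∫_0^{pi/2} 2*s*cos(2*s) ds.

Integrate by parts once (u = s, dv = 2*cos(2*s) ds).
An antiderivative is F(s) = s*sin(2*s) + cos(2*s)/2.
Then F(pi/2) - F(0) = (-1/2) - (1/2) = -1.

-1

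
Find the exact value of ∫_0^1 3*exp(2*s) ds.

-3/2 + 3*exp(2)/2

An antiderivative is F(s) = 3*exp(2*s)/2.
Then F(1) - F(0) = (3*exp(2)/2) - (3/2) = -3/2 + 3*exp(2)/2.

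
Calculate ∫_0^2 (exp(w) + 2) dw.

An antiderivative is F(w) = 2*w + exp(w).
Then F(2) - F(0) = (4 + exp(2)) - (1) = 3 + exp(2).

3 + exp(2)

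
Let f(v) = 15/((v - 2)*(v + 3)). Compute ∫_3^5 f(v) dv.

Factor the denominator: v**2 + v - 6 = (v + 3)(v - 2).
Partial fractions: 15/((v - 2)*(v + 3)) = -3/(v + 3) + 3/(v - 2).
An antiderivative is F(v) = 3*log(v - 2) - 3*log(v + 3).
Then F(5) - F(3) = (-9*log(2) + 3*log(3)) - (-3*log(3) - 3*log(2)) = -6*log(2) + 6*log(3).

-6*log(2) + 6*log(3)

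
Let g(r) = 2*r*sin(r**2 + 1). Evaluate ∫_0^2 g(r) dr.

Let u = r**2 + 1, so du = 2*r dr. When r = 0, u = 1; when r = 2, u = 5.
The integral becomes ∫ sin(u) du from 1 to 5, with antiderivative -cos(u).
Back in r: F(r) = -cos(r**2 + 1).
Then F(2) - F(0) = (-cos(5)) - (-cos(1)) = -cos(5) + cos(1).

-cos(5) + cos(1)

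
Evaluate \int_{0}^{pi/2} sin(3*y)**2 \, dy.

pi/4

Use the identity sin^2(3*y) = (1 - cos(6*y))/2.
An antiderivative is F(y) = y/2 - sin(6*y)/12.
Then F(pi/2) - F(0) = (pi/4) - (0) = pi/4.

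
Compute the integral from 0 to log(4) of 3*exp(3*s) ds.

Let u = exp(s), so du = exp(s) ds. When s = 0, u = 1; when s = log(4), u = 4.
The integral becomes 3·∫ u**2 du from 1 to 4, with antiderivative u**3.
Back in s: F(s) = exp(3*s).
Then F(log(4)) - F(0) = (64) - (1) = 63.

63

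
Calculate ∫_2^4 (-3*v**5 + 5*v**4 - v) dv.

By the power rule, an antiderivative is F(v) = -v**6/2 + v**5 - v**2/2.
Then F(4) - F(2) = (-1032) - (-2) = -1030.

-1030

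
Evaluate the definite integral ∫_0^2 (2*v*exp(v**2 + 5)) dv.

Let u = v**2 + 5, so du = 2*v dv. When v = 0, u = 5; when v = 2, u = 9.
The integral becomes ∫ exp(u) du from 5 to 9, with antiderivative exp(u).
Back in v: F(v) = exp(v**2 + 5).
Then F(2) - F(0) = (exp(9)) - (exp(5)) = -exp(5) + exp(9).

-exp(5) + exp(9)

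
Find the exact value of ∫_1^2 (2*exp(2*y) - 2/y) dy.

An antiderivative is F(y) = exp(2*y) - 2*log(y).
Then F(2) - F(1) = (-log(4) + exp(4)) - (exp(2)) = -exp(2) - log(4) + exp(4).

-exp(2) - log(4) + exp(4)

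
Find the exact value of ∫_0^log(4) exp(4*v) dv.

Let u = exp(v), so du = exp(v) dv. When v = 0, u = 1; when v = log(4), u = 4.
The integral becomes ∫ u**3 du from 1 to 4, with antiderivative u**4/4.
Back in v: F(v) = exp(4*v)/4.
Then F(log(4)) - F(0) = (64) - (1/4) = 255/4.

255/4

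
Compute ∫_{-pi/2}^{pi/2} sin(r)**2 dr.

pi/2

Use the identity sin^2(r) = (1 - cos(2*r))/2.
An antiderivative is F(r) = r/2 - sin(2*r)/4.
Then F(pi/2) - F(-pi/2) = (pi/4) - (-pi/4) = pi/2.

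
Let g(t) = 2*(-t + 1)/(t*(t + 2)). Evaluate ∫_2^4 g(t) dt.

log(16/27)

Factor the denominator: t**2 + 2*t = (t + 2)t.
Partial fractions: 2*(-t + 1)/(t*(t + 2)) = -3/(t + 2) + 1/t.
An antiderivative is F(t) = log(t) - 3*log(t + 2).
Then F(4) - F(2) = (-log(54)) - (-log(32)) = log(16/27).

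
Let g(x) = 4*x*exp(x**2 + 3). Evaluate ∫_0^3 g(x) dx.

Let u = x**2 + 3, so du = 2*x dx. When x = 0, u = 3; when x = 3, u = 12.
The integral becomes 2·∫ exp(u) du from 3 to 12, with antiderivative 2*exp(u).
Back in x: F(x) = 2*exp(x**2 + 3).
Then F(3) - F(0) = (2*exp(12)) - (2*exp(3)) = -2*(1 - exp(9))*exp(3).

-2*(1 - exp(9))*exp(3)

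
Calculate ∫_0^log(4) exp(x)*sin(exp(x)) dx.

Let u = exp(x), so du = exp(x) dx. When x = 0, u = 1; when x = log(4), u = 4.
The integral becomes ∫ sin(u) du from 1 to 4, with antiderivative -cos(u).
Back in x: F(x) = -cos(exp(x)).
Then F(log(4)) - F(0) = (-cos(4)) - (-cos(1)) = cos(1) - cos(4).

cos(1) - cos(4)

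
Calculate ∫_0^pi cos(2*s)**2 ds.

pi/2

Use the identity cos^2(2*s) = (1 + cos(4*s))/2.
An antiderivative is F(s) = s/2 + sin(4*s)/8.
Then F(pi) - F(0) = (pi/2) - (0) = pi/2.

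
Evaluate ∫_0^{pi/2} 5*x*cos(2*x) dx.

-5/2

Integrate by parts once (u = x, dv = 5*cos(2*x) dx).
An antiderivative is F(x) = 5*x*sin(2*x)/2 + 5*cos(2*x)/4.
Then F(pi/2) - F(0) = (-5/4) - (5/4) = -5/2.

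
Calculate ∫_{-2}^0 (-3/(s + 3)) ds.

-log(27)

An antiderivative is F(s) = -3*log(s + 3).
Then F(0) - F(-2) = (-log(27)) - (0) = -log(27).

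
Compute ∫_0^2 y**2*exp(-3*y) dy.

Integrate by parts twice (u = y^2, dv = exp(-3*y) dy).
An antiderivative is F(y) = (-9*y**2 - 6*y - 2)*exp(-3*y)/27.
Then F(2) - F(0) = (-50*exp(-6)/27) - (-2/27) = 2/27 - 50*exp(-6)/27.

2/27 - 50*exp(-6)/27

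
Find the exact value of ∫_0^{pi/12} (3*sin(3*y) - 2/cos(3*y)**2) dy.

An antiderivative is F(y) = -cos(3*y) - 2*tan(3*y)/3.
Then F(pi/12) - F(0) = (-sqrt(2)/2 - 2/3) - (-1) = 1/3 - sqrt(2)/2.

1/3 - sqrt(2)/2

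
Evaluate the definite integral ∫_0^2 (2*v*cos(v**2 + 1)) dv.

sin(5) - sin(1)

Let u = v**2 + 1, so du = 2*v dv. When v = 0, u = 1; when v = 2, u = 5.
The integral becomes ∫ cos(u) du from 1 to 5, with antiderivative sin(u).
Back in v: F(v) = sin(v**2 + 1).
Then F(2) - F(0) = (sin(5)) - (sin(1)) = sin(5) - sin(1).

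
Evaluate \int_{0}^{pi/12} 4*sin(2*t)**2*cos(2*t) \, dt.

Let u = sin(2*t), so du = 2*cos(2*t) dt. When t = 0, u = 0; when t = pi/12, u = 1/2.
The integral becomes 2·∫ u**2 du from 0 to 1/2, with antiderivative 2*u**3/3.
Back in t: F(t) = 2*sin(2*t)**3/3.
Then F(pi/12) - F(0) = (1/12) - (0) = 1/12.

1/12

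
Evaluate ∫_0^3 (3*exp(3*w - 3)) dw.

Let u = 3*w - 3, so du = 3 dw. When w = 0, u = -3; when w = 3, u = 6.
The integral becomes ∫ exp(u) du from -3 to 6, with antiderivative exp(u).
Back in w: F(w) = exp(3*w - 3).
Then F(3) - F(0) = (exp(6)) - (exp(-3)) = -(1 - exp(9))*exp(-3).

-(1 - exp(9))*exp(-3)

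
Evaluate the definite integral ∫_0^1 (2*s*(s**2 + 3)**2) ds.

Let u = s**2 + 3, so du = 2*s ds. When s = 0, u = 3; when s = 1, u = 4.
The integral becomes ∫ u**2 du from 3 to 4, with antiderivative u**3/3.
Back in s: F(s) = (s**2 + 3)**3/3.
Then F(1) - F(0) = (64/3) - (9) = 37/3.

37/3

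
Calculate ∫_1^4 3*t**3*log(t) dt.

-765/16 + 384*log(2)

Integrate by parts once (u = ln t, dv = 3*t**3 dt).
An antiderivative is F(t) = 3*t**4*(4*log(t) - 1)/16.
Then F(4) - F(1) = (-48 + 384*log(2)) - (-3/16) = -765/16 + 384*log(2).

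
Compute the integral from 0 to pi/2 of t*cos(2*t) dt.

-1/2

Integrate by parts once (u = t, dv = cos(2*t) dt).
An antiderivative is F(t) = t*sin(2*t)/2 + cos(2*t)/4.
Then F(pi/2) - F(0) = (-1/4) - (1/4) = -1/2.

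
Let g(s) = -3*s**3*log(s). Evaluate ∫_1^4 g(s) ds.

765/16 - 384*log(2)

Integrate by parts once (u = ln s, dv = -3*s**3 ds).
An antiderivative is F(s) = -3*s**4*(4*log(s) - 1)/16.
Then F(4) - F(1) = (48 - 384*log(2)) - (3/16) = 765/16 - 384*log(2).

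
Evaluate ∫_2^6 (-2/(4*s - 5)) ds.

-log(19)/2 + log(3)/2

An antiderivative is F(s) = -log(4*s - 5)/2.
Then F(6) - F(2) = (-log(19)/2) - (-log(3)/2) = -log(19)/2 + log(3)/2.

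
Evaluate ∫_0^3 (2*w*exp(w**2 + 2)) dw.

-exp(2) + exp(11)

Let u = w**2 + 2, so du = 2*w dw. When w = 0, u = 2; when w = 3, u = 11.
The integral becomes ∫ exp(u) du from 2 to 11, with antiderivative exp(u).
Back in w: F(w) = exp(w**2 + 2).
Then F(3) - F(0) = (exp(11)) - (exp(2)) = -exp(2) + exp(11).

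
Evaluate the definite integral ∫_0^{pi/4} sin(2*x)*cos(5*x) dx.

Use the identity sin(2*x)cos(5*x) = [sin(7*x) + sin(-3*x)]/2.
An antiderivative is F(x) = cos(3*x)/6 - cos(7*x)/14.
Then F(pi/4) - F(0) = (-5*sqrt(2)/42) - (2/21) = -5*sqrt(2)/42 - 2/21.

-5*sqrt(2)/42 - 2/21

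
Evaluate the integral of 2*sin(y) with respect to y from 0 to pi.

An antiderivative is F(y) = -2*cos(y).
Then F(pi) - F(0) = (2) - (-2) = 4.

4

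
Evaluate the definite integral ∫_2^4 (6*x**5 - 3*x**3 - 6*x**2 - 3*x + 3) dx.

By the power rule, an antiderivative is F(x) = x**6 - 3*x**4/4 - 2*x**3 - 3*x**2/2 + 3*x.
Then F(4) - F(2) = (3764) - (36) = 3728.

3728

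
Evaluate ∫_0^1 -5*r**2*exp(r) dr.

Integrate by parts twice (u = r^2, dv = -5*exp(r) dr).
An antiderivative is F(r) = (-5*r**2 + 10*r - 10)*exp(r).
Then F(1) - F(0) = (-5*E) - (-10) = 10 - 5*E.

10 - 5*E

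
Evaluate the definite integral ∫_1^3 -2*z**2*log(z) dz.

Integrate by parts once (u = ln z, dv = -2*z**2 dz).
An antiderivative is F(z) = -2*z**3*(3*log(z) - 1)/9.
Then F(3) - F(1) = (6 - 18*log(3)) - (2/9) = 52/9 - 18*log(3).

52/9 - 18*log(3)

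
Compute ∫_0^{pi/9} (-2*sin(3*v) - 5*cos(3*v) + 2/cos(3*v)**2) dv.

An antiderivative is F(v) = -5*sin(3*v)/3 + 2*cos(3*v)/3 + 2*tan(3*v)/3.
Then F(pi/9) - F(0) = (1/3 - sqrt(3)/6) - (2/3) = -1/3 - sqrt(3)/6.

-1/3 - sqrt(3)/6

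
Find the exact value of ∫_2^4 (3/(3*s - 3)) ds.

log(3)

An antiderivative is F(s) = log(3*s - 3).
Then F(4) - F(2) = (log(9)) - (log(3)) = log(3).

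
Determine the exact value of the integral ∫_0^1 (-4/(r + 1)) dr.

-log(16)

An antiderivative is F(r) = -4*log(r + 1).
Then F(1) - F(0) = (-log(16)) - (0) = -log(16).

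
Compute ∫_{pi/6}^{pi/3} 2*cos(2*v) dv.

0

An antiderivative is F(v) = sin(2*v).
Then F(pi/3) - F(pi/6) = (sqrt(3)/2) - (sqrt(3)/2) = 0.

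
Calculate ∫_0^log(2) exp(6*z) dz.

21/2

Let u = exp(z), so du = exp(z) dz. When z = 0, u = 1; when z = log(2), u = 2.
The integral becomes ∫ u**5 du from 1 to 2, with antiderivative u**6/6.
Back in z: F(z) = exp(6*z)/6.
Then F(log(2)) - F(0) = (32/3) - (1/6) = 21/2.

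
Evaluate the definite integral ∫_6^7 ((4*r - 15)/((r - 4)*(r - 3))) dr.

log(32/9)

Factor the denominator: r**2 - 7*r + 12 = (r - 3)(r - 4).
Partial fractions: (4*r - 15)/((r - 4)*(r - 3)) = 3/(r - 3) + 1/(r - 4).
An antiderivative is F(r) = log(r - 4) + 3*log(r - 3).
Then F(7) - F(6) = (log(3) + 6*log(2)) - (log(54)) = log(32/9).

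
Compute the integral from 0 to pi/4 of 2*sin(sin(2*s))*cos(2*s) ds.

1 - cos(1)

Let u = sin(2*s), so du = 2*cos(2*s) ds. When s = 0, u = 0; when s = pi/4, u = 1.
The integral becomes ∫ sin(u) du from 0 to 1, with antiderivative -cos(u).
Back in s: F(s) = -cos(sin(2*s)).
Then F(pi/4) - F(0) = (-cos(1)) - (-1) = 1 - cos(1).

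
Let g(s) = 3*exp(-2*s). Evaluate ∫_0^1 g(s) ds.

An antiderivative is F(s) = -3*exp(-2*s)/2.
Then F(1) - F(0) = (-3*exp(-2)/2) - (-3/2) = 3/2 - 3*exp(-2)/2.

3/2 - 3*exp(-2)/2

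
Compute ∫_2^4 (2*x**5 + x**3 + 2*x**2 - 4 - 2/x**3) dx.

By the power rule, an antiderivative is F(x) = x**6/3 + x**4/4 + 2*x**3/3 - 4*x + x**(-2).
Then F(4) - F(2) = (23297/16) - (275/12) = 68791/48.

68791/48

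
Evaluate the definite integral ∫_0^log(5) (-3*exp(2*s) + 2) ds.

-36 + 2*log(5)

An antiderivative is F(s) = -3*exp(2*s)/2 + 2*s.
Then F(log(5)) - F(0) = (-75/2 + log(25)) - (-3/2) = -36 + 2*log(5).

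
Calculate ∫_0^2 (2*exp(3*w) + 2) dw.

10/3 + 2*exp(6)/3

An antiderivative is F(w) = 2*exp(3*w)/3 + 2*w.
Then F(2) - F(0) = (4 + 2*exp(6)/3) - (2/3) = 10/3 + 2*exp(6)/3.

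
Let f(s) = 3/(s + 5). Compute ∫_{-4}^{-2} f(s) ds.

log(27)

An antiderivative is F(s) = 3*log(s + 5).
Then F(-2) - F(-4) = (log(27)) - (0) = log(27).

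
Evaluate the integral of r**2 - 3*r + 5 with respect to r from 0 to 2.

By the power rule, an antiderivative is F(r) = r**3/3 - 3*r**2/2 + 5*r.
Then F(2) - F(0) = (20/3) - (0) = 20/3.

20/3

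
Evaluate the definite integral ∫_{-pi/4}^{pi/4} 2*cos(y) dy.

An antiderivative is F(y) = 2*sin(y).
Then F(pi/4) - F(-pi/4) = (sqrt(2)) - (-sqrt(2)) = 2*sqrt(2).

2*sqrt(2)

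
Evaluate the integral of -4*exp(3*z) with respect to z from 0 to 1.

4/3 - 4*exp(3)/3

An antiderivative is F(z) = -4*exp(3*z)/3.
Then F(1) - F(0) = (-4*exp(3)/3) - (-4/3) = 4/3 - 4*exp(3)/3.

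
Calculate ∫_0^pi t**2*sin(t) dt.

Integrate by parts twice (u = t^2, dv = sin(t) dt).
An antiderivative is F(t) = -t**2*cos(t) + 2*t*sin(t) + 2*cos(t).
Then F(pi) - F(0) = (-2 + pi**2) - (2) = -4 + pi**2.

-4 + pi**2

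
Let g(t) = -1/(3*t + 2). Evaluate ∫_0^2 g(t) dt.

An antiderivative is F(t) = -log(3*t + 2)/3.
Then F(2) - F(0) = (-log(2)) - (-log(2)/3) = -2*log(2)/3.

-2*log(2)/3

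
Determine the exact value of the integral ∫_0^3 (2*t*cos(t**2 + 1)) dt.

Let u = t**2 + 1, so du = 2*t dt. When t = 0, u = 1; when t = 3, u = 10.
The integral becomes ∫ cos(u) du from 1 to 10, with antiderivative sin(u).
Back in t: F(t) = sin(t**2 + 1).
Then F(3) - F(0) = (sin(10)) - (sin(1)) = -sin(1) + sin(10).

-sin(1) + sin(10)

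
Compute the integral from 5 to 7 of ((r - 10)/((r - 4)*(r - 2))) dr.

-7*log(3) + 4*log(5)

Factor the denominator: r**2 - 6*r + 8 = (r - 2)(r - 4).
Partial fractions: (r - 10)/((r - 4)*(r - 2)) = 4/(r - 2) - 3/(r - 4).
An antiderivative is F(r) = -3*log(r - 4) + 4*log(r - 2).
Then F(7) - F(5) = (-3*log(3) + 4*log(5)) - (log(81)) = -7*log(3) + 4*log(5).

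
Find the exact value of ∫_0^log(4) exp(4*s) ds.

255/4

Let u = exp(s), so du = exp(s) ds. When s = 0, u = 1; when s = log(4), u = 4.
The integral becomes ∫ u**3 du from 1 to 4, with antiderivative u**4/4.
Back in s: F(s) = exp(4*s)/4.
Then F(log(4)) - F(0) = (64) - (1/4) = 255/4.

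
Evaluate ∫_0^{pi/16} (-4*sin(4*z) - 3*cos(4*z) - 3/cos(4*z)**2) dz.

An antiderivative is F(z) = -3*sin(4*z)/4 + cos(4*z) - 3*tan(4*z)/4.
Then F(pi/16) - F(0) = (-3/4 + sqrt(2)/8) - (1) = -7/4 + sqrt(2)/8.

-7/4 + sqrt(2)/8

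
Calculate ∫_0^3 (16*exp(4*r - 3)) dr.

-(4 - 4*exp(12))*exp(-3)

Let u = 4*r - 3, so du = 4 dr. When r = 0, u = -3; when r = 3, u = 9.
The integral becomes 4·∫ exp(u) du from -3 to 9, with antiderivative 4*exp(u).
Back in r: F(r) = 4*exp(4*r - 3).
Then F(3) - F(0) = (4*exp(9)) - (4*exp(-3)) = -(4 - 4*exp(12))*exp(-3).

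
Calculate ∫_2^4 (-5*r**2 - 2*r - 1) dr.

-322/3

By the power rule, an antiderivative is F(r) = -5*r**3/3 - r**2 - r.
Then F(4) - F(2) = (-380/3) - (-58/3) = -322/3.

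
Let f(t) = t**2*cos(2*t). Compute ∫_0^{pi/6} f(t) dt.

-sqrt(3)/8 + sqrt(3)*pi**2/144 + pi/24

Integrate by parts twice (u = t^2, dv = cos(2*t) dt).
An antiderivative is F(t) = t**2*sin(2*t)/2 + t*cos(2*t)/2 - sin(2*t)/4.
Then F(pi/6) - F(0) = (-sqrt(3)/8 + sqrt(3)*pi**2/144 + pi/24) - (0) = -sqrt(3)/8 + sqrt(3)*pi**2/144 + pi/24.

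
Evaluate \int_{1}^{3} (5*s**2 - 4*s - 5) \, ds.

52/3

By the power rule, an antiderivative is F(s) = 5*s**3/3 - 2*s**2 - 5*s.
Then F(3) - F(1) = (12) - (-16/3) = 52/3.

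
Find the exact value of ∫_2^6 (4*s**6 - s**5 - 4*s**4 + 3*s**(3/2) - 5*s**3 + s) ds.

-24*sqrt(2)/5 + 216*sqrt(6)/5 + 15156304/105

By the power rule, an antiderivative is F(s) = 4*s**7/7 - s**6/6 + 6*s**(5/2)/5 - 4*s**5/5 - 5*s**4/4 + s**2/2.
Then F(6) - F(2) = (216*sqrt(6)/5 + 5052762/35) - (24*sqrt(2)/5 + 1982/105) = -24*sqrt(2)/5 + 216*sqrt(6)/5 + 15156304/105.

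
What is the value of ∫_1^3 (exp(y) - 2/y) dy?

-exp(1) - log(9) + exp(3)

An antiderivative is F(y) = exp(y) - 2*log(y).
Then F(3) - F(1) = (-log(9) + exp(3)) - (exp(1)) = -exp(1) - log(9) + exp(3).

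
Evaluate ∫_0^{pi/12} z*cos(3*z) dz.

-1/9 + sqrt(2)*pi/72 + sqrt(2)/18

Integrate by parts once (u = z, dv = cos(3*z) dz).
An antiderivative is F(z) = z*sin(3*z)/3 + cos(3*z)/9.
Then F(pi/12) - F(0) = (sqrt(2)*(pi + 4)/72) - (1/9) = -1/9 + sqrt(2)*pi/72 + sqrt(2)/18.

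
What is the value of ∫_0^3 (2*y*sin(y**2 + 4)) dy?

Let u = y**2 + 4, so du = 2*y dy. When y = 0, u = 4; when y = 3, u = 13.
The integral becomes ∫ sin(u) du from 4 to 13, with antiderivative -cos(u).
Back in y: F(y) = -cos(y**2 + 4).
Then F(3) - F(0) = (-cos(13)) - (-cos(4)) = -cos(13) + cos(4).

-cos(13) + cos(4)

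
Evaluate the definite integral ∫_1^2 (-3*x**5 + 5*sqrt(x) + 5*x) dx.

By the power rule, an antiderivative is F(x) = -x**6/2 + 10*x**(3/2)/3 + 5*x**2/2.
Then F(2) - F(1) = (-22 + 20*sqrt(2)/3) - (16/3) = -82/3 + 20*sqrt(2)/3.

-82/3 + 20*sqrt(2)/3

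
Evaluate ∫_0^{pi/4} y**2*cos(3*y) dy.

Integrate by parts twice (u = y^2, dv = cos(3*y) dy).
An antiderivative is F(y) = y**2*sin(3*y)/3 + 2*y*cos(3*y)/9 - 2*sin(3*y)/27.
Then F(pi/4) - F(0) = (sqrt(2)*(-24*pi - 32 + 9*pi**2)/864) - (0) = sqrt(2)*(-24*pi - 32 + 9*pi**2)/864.

sqrt(2)*(-24*pi - 32 + 9*pi**2)/864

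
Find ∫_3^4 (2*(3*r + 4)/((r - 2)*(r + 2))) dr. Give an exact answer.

-log(5) + log(3) + 6*log(2)

Factor the denominator: r**2 - 4 = (r + 2)(r - 2).
Partial fractions: 2*(3*r + 4)/((r - 2)*(r + 2)) = 1/(r + 2) + 5/(r - 2).
An antiderivative is F(r) = 5*log(r - 2) + log(r + 2).
Then F(4) - F(3) = (log(3) + 6*log(2)) - (log(5)) = -log(5) + log(3) + 6*log(2).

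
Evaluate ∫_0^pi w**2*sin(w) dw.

Integrate by parts twice (u = w^2, dv = sin(w) dw).
An antiderivative is F(w) = -w**2*cos(w) + 2*w*sin(w) + 2*cos(w).
Then F(pi) - F(0) = (-2 + pi**2) - (2) = -4 + pi**2.

-4 + pi**2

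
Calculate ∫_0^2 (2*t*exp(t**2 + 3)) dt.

Let u = t**2 + 3, so du = 2*t dt. When t = 0, u = 3; when t = 2, u = 7.
The integral becomes ∫ exp(u) du from 3 to 7, with antiderivative exp(u).
Back in t: F(t) = exp(t**2 + 3).
Then F(2) - F(0) = (exp(7)) - (exp(3)) = -exp(3) + exp(7).

-exp(3) + exp(7)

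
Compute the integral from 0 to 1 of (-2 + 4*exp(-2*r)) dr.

-2*exp(-2)

An antiderivative is F(r) = -2*r - 2*exp(-2*r).
Then F(1) - F(0) = (-2 - 2*exp(-2)) - (-2) = -2*exp(-2).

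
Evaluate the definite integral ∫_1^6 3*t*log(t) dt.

Integrate by parts once (u = ln t, dv = 3*t dt).
An antiderivative is F(t) = 3*t**2*(2*log(t) - 1)/4.
Then F(6) - F(1) = (-27 + 54*log(2) + 54*log(3)) - (-3/4) = -105/4 + 54*log(2) + 54*log(3).

-105/4 + 54*log(2) + 54*log(3)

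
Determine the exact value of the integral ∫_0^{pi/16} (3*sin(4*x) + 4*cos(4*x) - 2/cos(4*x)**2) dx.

An antiderivative is F(x) = sin(4*x) - 3*cos(4*x)/4 - tan(4*x)/2.
Then F(pi/16) - F(0) = (-1/2 + sqrt(2)/8) - (-3/4) = sqrt(2)/8 + 1/4.

sqrt(2)/8 + 1/4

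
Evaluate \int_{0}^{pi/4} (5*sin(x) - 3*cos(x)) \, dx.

5 - 4*sqrt(2)

An antiderivative is F(x) = -3*sin(x) - 5*cos(x).
Then F(pi/4) - F(0) = (-4*sqrt(2)) - (-5) = 5 - 4*sqrt(2).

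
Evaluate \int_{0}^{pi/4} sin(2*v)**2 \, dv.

pi/8

Use the identity sin^2(2*v) = (1 - cos(4*v))/2.
An antiderivative is F(v) = v/2 - sin(4*v)/8.
Then F(pi/4) - F(0) = (pi/8) - (0) = pi/8.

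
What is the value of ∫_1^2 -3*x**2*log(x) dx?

7/3 - 8*log(2)

Integrate by parts once (u = ln x, dv = -3*x**2 dx).
An antiderivative is F(x) = -x**3*(3*log(x) - 1)/3.
Then F(2) - F(1) = (8/3 - 8*log(2)) - (1/3) = 7/3 - 8*log(2).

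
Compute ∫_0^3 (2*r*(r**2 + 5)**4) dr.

Let u = r**2 + 5, so du = 2*r dr. When r = 0, u = 5; when r = 3, u = 14.
The integral becomes ∫ u**4 du from 5 to 14, with antiderivative u**5/5.
Back in r: F(r) = (r**2 + 5)**5/5.
Then F(3) - F(0) = (537824/5) - (625) = 534699/5.

534699/5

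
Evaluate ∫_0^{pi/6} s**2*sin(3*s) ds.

-2/27 + pi/27

Integrate by parts twice (u = s^2, dv = sin(3*s) ds).
An antiderivative is F(s) = -s**2*cos(3*s)/3 + 2*s*sin(3*s)/9 + 2*cos(3*s)/27.
Then F(pi/6) - F(0) = (pi/27) - (2/27) = -2/27 + pi/27.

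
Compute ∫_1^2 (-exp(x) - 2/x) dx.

An antiderivative is F(x) = -exp(x) - 2*log(x).
Then F(2) - F(1) = (-exp(2) - log(4)) - (-exp(1)) = -exp(2) - log(4) + exp(1).

-exp(2) - log(4) + exp(1)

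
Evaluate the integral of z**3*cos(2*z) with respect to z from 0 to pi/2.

3/4 - 3*pi**2/16

Integrate by parts 3 times (u = z^3, dv = cos(2*z) dz).
An antiderivative is F(z) = z**3*sin(2*z)/2 + 3*z**2*cos(2*z)/4 - 3*z*sin(2*z)/4 - 3*cos(2*z)/8.
Then F(pi/2) - F(0) = (3/8 - 3*pi**2/16) - (-3/8) = 3/4 - 3*pi**2/16.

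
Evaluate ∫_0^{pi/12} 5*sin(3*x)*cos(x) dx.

25/16 - 5*sqrt(3)/8

Use the identity sin(3*x)cos(x) = [sin(4*x) + sin(2*x)]/2.
An antiderivative is F(x) = -5*cos(2*x)/4 - 5*cos(4*x)/8.
Then F(pi/12) - F(0) = (-5*sqrt(3)/8 - 5/16) - (-15/8) = 25/16 - 5*sqrt(3)/8.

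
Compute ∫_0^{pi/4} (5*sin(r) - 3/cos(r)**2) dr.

An antiderivative is F(r) = -5*cos(r) - 3*tan(r).
Then F(pi/4) - F(0) = (-5*sqrt(2)/2 - 3) - (-5) = 2 - 5*sqrt(2)/2.

2 - 5*sqrt(2)/2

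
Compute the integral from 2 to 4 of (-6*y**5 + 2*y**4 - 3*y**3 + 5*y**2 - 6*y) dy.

-56368/15

By the power rule, an antiderivative is F(y) = -y**6 + 2*y**5/5 - 3*y**4/4 + 5*y**3/3 - 3*y**2.
Then F(4) - F(2) = (-57296/15) - (-928/15) = -56368/15.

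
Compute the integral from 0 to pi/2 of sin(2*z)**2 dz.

pi/4

Use the identity sin^2(2*z) = (1 - cos(4*z))/2.
An antiderivative is F(z) = z/2 - sin(4*z)/8.
Then F(pi/2) - F(0) = (pi/4) - (0) = pi/4.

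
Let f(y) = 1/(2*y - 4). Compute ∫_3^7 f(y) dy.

An antiderivative is F(y) = log(2*y - 4)/2.
Then F(7) - F(3) = (log(10)/2) - (log(2)/2) = log(5)/2.

log(5)/2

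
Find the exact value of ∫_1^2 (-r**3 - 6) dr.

-39/4

By the power rule, an antiderivative is F(r) = -r**4/4 - 6*r.
Then F(2) - F(1) = (-16) - (-25/4) = -39/4.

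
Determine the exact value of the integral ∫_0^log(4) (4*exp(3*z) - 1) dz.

84 - log(4)

An antiderivative is F(z) = 4*exp(3*z)/3 - z.
Then F(log(4)) - F(0) = (256/3 - log(4)) - (4/3) = 84 - log(4).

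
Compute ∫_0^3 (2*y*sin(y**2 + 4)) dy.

-cos(13) + cos(4)

Let u = y**2 + 4, so du = 2*y dy. When y = 0, u = 4; when y = 3, u = 13.
The integral becomes ∫ sin(u) du from 4 to 13, with antiderivative -cos(u).
Back in y: F(y) = -cos(y**2 + 4).
Then F(3) - F(0) = (-cos(13)) - (-cos(4)) = -cos(13) + cos(4).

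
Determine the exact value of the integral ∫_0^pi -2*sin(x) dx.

An antiderivative is F(x) = 2*cos(x).
Then F(pi) - F(0) = (-2) - (2) = -4.

-4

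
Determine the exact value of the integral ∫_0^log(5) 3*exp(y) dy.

An antiderivative is F(y) = 3*exp(y).
Then F(log(5)) - F(0) = (15) - (3) = 12.

12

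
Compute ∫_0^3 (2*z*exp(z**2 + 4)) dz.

Let u = z**2 + 4, so du = 2*z dz. When z = 0, u = 4; when z = 3, u = 13.
The integral becomes ∫ exp(u) du from 4 to 13, with antiderivative exp(u).
Back in z: F(z) = exp(z**2 + 4).
Then F(3) - F(0) = (exp(13)) - (exp(4)) = -exp(4) + exp(13).

-exp(4) + exp(13)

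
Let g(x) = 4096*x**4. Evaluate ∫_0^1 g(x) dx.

Let u = 4*x, so du = 4 dx. When x = 0, u = 0; when x = 1, u = 4.
The integral becomes 4·∫ u**4 du from 0 to 4, with antiderivative 4*u**5/5.
Back in x: F(x) = 4096*x**5/5.
Then F(1) - F(0) = (4096/5) - (0) = 4096/5.

4096/5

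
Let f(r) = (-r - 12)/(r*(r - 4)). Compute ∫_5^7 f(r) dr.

Factor the denominator: r**2 - 4*r = r(r - 4).
Partial fractions: (-r - 12)/(r*(r - 4)) = 3/r - 4/(r - 4).
An antiderivative is F(r) = 3*log(r) - 4*log(r - 4).
Then F(7) - F(5) = (-4*log(3) + 3*log(7)) - (3*log(5)) = -3*log(5) - 4*log(3) + 3*log(7).

-3*log(5) - 4*log(3) + 3*log(7)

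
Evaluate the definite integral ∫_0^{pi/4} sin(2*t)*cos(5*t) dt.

Use the identity sin(2*t)cos(5*t) = [sin(7*t) + sin(-3*t)]/2.
An antiderivative is F(t) = cos(3*t)/6 - cos(7*t)/14.
Then F(pi/4) - F(0) = (-5*sqrt(2)/42) - (2/21) = -5*sqrt(2)/42 - 2/21.

-5*sqrt(2)/42 - 2/21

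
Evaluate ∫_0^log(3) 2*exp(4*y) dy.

Let u = exp(y), so du = exp(y) dy. When y = 0, u = 1; when y = log(3), u = 3.
The integral becomes 2·∫ u**3 du from 1 to 3, with antiderivative u**4/2.
Back in y: F(y) = exp(4*y)/2.
Then F(log(3)) - F(0) = (81/2) - (1/2) = 40.

40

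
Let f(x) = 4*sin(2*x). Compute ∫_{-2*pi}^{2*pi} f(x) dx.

0

An antiderivative is F(x) = -2*cos(2*x).
Then F(2*pi) - F(-2*pi) = (-2) - (-2) = 0.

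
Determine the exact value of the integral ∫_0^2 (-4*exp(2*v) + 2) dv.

An antiderivative is F(v) = -2*exp(2*v) + 2*v.
Then F(2) - F(0) = (4 - 2*exp(4)) - (-2) = 6 - 2*exp(4).

6 - 2*exp(4)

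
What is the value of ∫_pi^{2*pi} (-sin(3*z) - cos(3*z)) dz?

An antiderivative is F(z) = -sin(3*z)/3 + cos(3*z)/3.
Then F(2*pi) - F(pi) = (1/3) - (-1/3) = 2/3.

2/3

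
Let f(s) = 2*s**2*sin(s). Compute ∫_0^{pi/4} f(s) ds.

Integrate by parts twice (u = s^2, dv = 2*sin(s) ds).
An antiderivative is F(s) = -2*s**2*cos(s) + 4*s*sin(s) + 4*cos(s).
Then F(pi/4) - F(0) = (sqrt(2)*(-pi**2 + 8*pi + 32)/16) - (4) = -4 - sqrt(2)*pi**2/16 + sqrt(2)*pi/2 + 2*sqrt(2).

-4 - sqrt(2)*pi**2/16 + sqrt(2)*pi/2 + 2*sqrt(2)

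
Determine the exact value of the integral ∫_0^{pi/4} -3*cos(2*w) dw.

-3/2

An antiderivative is F(w) = -3*sin(2*w)/2.
Then F(pi/4) - F(0) = (-3/2) - (0) = -3/2.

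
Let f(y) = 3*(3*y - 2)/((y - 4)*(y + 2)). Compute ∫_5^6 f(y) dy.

-4*log(7) + 17*log(2)

Factor the denominator: y**2 - 2*y - 8 = (y + 2)(y - 4).
Partial fractions: 3*(3*y - 2)/((y - 4)*(y + 2)) = 4/(y + 2) + 5/(y - 4).
An antiderivative is F(y) = 5*log(y - 4) + 4*log(y + 2).
Then F(6) - F(5) = (17*log(2)) - (4*log(7)) = -4*log(7) + 17*log(2).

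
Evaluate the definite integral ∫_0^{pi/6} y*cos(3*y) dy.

-1/9 + pi/18

Integrate by parts once (u = y, dv = cos(3*y) dy).
An antiderivative is F(y) = y*sin(3*y)/3 + cos(3*y)/9.
Then F(pi/6) - F(0) = (pi/18) - (1/9) = -1/9 + pi/18.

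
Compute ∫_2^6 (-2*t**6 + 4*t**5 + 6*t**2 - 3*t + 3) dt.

By the power rule, an antiderivative is F(t) = -2*t**7/7 + 2*t**6/3 + 2*t**3 - 3*t**2/2 + 3*t.
Then F(6) - F(2) = (-339372/7) - (464/21) = -1018580/21.

-1018580/21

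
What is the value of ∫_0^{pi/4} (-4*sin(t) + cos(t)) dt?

An antiderivative is F(t) = sin(t) + 4*cos(t).
Then F(pi/4) - F(0) = (5*sqrt(2)/2) - (4) = -4 + 5*sqrt(2)/2.

-4 + 5*sqrt(2)/2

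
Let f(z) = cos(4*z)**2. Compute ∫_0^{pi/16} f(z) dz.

1/16 + pi/32

Use the identity cos^2(4*z) = (1 + cos(8*z))/2.
An antiderivative is F(z) = z/2 + sin(8*z)/16.
Then F(pi/16) - F(0) = (1/16 + pi/32) - (0) = 1/16 + pi/32.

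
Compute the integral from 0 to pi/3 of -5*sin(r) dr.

An antiderivative is F(r) = 5*cos(r).
Then F(pi/3) - F(0) = (5/2) - (5) = -5/2.

-5/2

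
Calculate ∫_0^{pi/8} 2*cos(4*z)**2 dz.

pi/8

Use the identity cos^2(4*z) = (1 + cos(8*z))/2.
An antiderivative is F(z) = z + sin(8*z)/8.
Then F(pi/8) - F(0) = (pi/8) - (0) = pi/8.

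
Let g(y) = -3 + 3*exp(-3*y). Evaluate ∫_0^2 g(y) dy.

An antiderivative is F(y) = -3*y - exp(-3*y).
Then F(2) - F(0) = (-6 - exp(-6)) - (-1) = -5 - exp(-6).

-5 - exp(-6)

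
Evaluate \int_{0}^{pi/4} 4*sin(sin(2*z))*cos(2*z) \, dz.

2 - 2*cos(1)

Let u = sin(2*z), so du = 2*cos(2*z) dz. When z = 0, u = 0; when z = pi/4, u = 1.
The integral becomes 2·∫ sin(u) du from 0 to 1, with antiderivative -2*cos(u).
Back in z: F(z) = -2*cos(sin(2*z)).
Then F(pi/4) - F(0) = (-2*cos(1)) - (-2) = 2 - 2*cos(1).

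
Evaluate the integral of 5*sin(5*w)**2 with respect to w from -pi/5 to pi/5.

Use the identity sin^2(5*w) = (1 - cos(10*w))/2.
An antiderivative is F(w) = 5*w/2 - sin(10*w)/4.
Then F(pi/5) - F(-pi/5) = (pi/2) - (-pi/2) = pi.

pi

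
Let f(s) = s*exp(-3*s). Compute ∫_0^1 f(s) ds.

(-4 + exp(3))*exp(-3)/9

Integrate by parts once (u = s, dv = exp(-3*s) ds).
An antiderivative is F(s) = (-3*s - 1)*exp(-3*s)/9.
Then F(1) - F(0) = (-4*exp(-3)/9) - (-1/9) = (-4 + exp(3))*exp(-3)/9.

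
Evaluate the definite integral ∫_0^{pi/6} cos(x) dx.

1/2

An antiderivative is F(x) = sin(x).
Then F(pi/6) - F(0) = (1/2) - (0) = 1/2.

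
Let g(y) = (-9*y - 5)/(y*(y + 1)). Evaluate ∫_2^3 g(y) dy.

-log(24)

Factor the denominator: y**2 + y = (y + 1)y.
Partial fractions: (-9*y - 5)/(y*(y + 1)) = -4/(y + 1) - 5/y.
An antiderivative is F(y) = -5*log(y) - 4*log(y + 1).
Then F(3) - F(2) = (-8*log(2) - 5*log(3)) - (-4*log(3) - 5*log(2)) = -log(24).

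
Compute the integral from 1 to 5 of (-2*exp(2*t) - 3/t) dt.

An antiderivative is F(t) = -exp(2*t) - 3*log(t).
Then F(5) - F(1) = (-exp(10) - 3*log(5)) - (-exp(2)) = -exp(10) - 3*log(5) + exp(2).

-exp(10) - 3*log(5) + exp(2)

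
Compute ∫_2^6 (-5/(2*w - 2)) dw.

-5*log(5)/2

An antiderivative is F(w) = -5*log(2*w - 2)/2.
Then F(6) - F(2) = (-5*log(10)/2) - (-5*log(2)/2) = -5*log(5)/2.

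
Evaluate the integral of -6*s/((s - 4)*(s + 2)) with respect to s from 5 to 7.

-8*log(3) + 2*log(7)

Factor the denominator: s**2 - 2*s - 8 = (s + 2)(s - 4).
Partial fractions: -6*s/((s - 4)*(s + 2)) = -2/(s + 2) - 4/(s - 4).
An antiderivative is F(s) = -4*log(s - 4) - 2*log(s + 2).
Then F(7) - F(5) = (-8*log(3)) - (-log(49)) = -8*log(3) + 2*log(7).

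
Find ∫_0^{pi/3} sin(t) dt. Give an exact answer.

1/2

An antiderivative is F(t) = -cos(t).
Then F(pi/3) - F(0) = (-1/2) - (-1) = 1/2.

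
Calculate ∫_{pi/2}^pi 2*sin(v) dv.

2

An antiderivative is F(v) = -2*cos(v).
Then F(pi) - F(pi/2) = (2) - (0) = 2.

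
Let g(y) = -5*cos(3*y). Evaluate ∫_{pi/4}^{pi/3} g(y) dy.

5*sqrt(2)/6

An antiderivative is F(y) = -5*sin(3*y)/3.
Then F(pi/3) - F(pi/4) = (0) - (-5*sqrt(2)/6) = 5*sqrt(2)/6.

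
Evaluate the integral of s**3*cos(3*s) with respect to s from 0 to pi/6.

Integrate by parts 3 times (u = s^3, dv = cos(3*s) ds).
An antiderivative is F(s) = s**3*sin(3*s)/3 + s**2*cos(3*s)/3 - 2*s*sin(3*s)/9 - 2*cos(3*s)/27.
Then F(pi/6) - F(0) = (pi*(-24 + pi**2)/648) - (-2/27) = -pi/27 + pi**3/648 + 2/27.

-pi/27 + pi**3/648 + 2/27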